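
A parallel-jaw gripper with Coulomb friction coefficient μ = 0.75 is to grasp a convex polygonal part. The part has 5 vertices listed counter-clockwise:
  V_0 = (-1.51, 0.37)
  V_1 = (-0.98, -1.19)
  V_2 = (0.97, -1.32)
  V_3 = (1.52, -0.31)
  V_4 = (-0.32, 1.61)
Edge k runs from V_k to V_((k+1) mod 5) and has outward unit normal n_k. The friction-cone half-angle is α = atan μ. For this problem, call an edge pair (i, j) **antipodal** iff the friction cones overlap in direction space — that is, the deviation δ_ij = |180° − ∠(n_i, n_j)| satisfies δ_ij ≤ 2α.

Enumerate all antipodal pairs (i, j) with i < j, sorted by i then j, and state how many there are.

count = 5; pairs: (0,2), (0,3), (1,3), (1,4), (2,4)

α = atan 0.75 = 36.87°;  2α = 73.74°
n_0 = (-0.9468, -0.3217)
n_1 = (-0.0665, -0.9978)
n_2 = (+0.8782, -0.4782)
n_3 = (+0.7220, +0.6919)
n_4 = (-0.7215, +0.6924)
  (0,1): δ = 112.58°  ·
  (0,2): δ = 47.34°  ✓
  (0,3): δ = 25.02°  ✓
  (0,4): δ = 117.41°  ·
  (1,2): δ = 114.76°  ·
  (1,3): δ = 42.40°  ✓
  (1,4): δ = 49.99°  ✓
  (2,3): δ = 107.65°  ·
  (2,4): δ = 15.25°  ✓
  (3,4): δ = 87.60°  ·
antipodal pairs: 5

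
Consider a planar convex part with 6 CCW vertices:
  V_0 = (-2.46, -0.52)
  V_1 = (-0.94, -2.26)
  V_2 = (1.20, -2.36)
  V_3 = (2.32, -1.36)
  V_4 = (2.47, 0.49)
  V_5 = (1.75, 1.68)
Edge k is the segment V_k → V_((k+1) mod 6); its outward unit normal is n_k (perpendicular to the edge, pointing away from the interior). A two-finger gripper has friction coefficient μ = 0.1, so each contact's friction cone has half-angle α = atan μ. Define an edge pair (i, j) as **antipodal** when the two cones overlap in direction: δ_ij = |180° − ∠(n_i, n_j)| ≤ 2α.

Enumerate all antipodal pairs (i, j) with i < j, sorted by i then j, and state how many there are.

α = atan 0.1 = 5.71°;  2α = 11.42°
n_0 = (-0.7531, -0.6579)
n_1 = (-0.0467, -0.9989)
n_2 = (+0.6660, -0.7459)
n_3 = (+0.9967, -0.0808)
n_4 = (+0.8556, +0.5177)
n_5 = (-0.4631, +0.8863)
  (0,1): δ = 133.81°  ·
  (0,2): δ = 89.38°  ·
  (0,3): δ = 45.77°  ·
  (0,4): δ = 9.96°  ✓
  (0,5): δ = 76.45°  ·
  (1,2): δ = 135.56°  ·
  (1,3): δ = 91.96°  ·
  (1,4): δ = 56.15°  ·
  (1,5): δ = 30.27°  ·
  (2,3): δ = 136.40°  ·
  (2,4): δ = 100.58°  ·
  (2,5): δ = 14.17°  ·
  (3,4): δ = 144.19°  ·
  (3,5): δ = 57.77°  ·
  (4,5): δ = 93.59°  ·
antipodal pairs: 1

count = 1; pairs: (0,4)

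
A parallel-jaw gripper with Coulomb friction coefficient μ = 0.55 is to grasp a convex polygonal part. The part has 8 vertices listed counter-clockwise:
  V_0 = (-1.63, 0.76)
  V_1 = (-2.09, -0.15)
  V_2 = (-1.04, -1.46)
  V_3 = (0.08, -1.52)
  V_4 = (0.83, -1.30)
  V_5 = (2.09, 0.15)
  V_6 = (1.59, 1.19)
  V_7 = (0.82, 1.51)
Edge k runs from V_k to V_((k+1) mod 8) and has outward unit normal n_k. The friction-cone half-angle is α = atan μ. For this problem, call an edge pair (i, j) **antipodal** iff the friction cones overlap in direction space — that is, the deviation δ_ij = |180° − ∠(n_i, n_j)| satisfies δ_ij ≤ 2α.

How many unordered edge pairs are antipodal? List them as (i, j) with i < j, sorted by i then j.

count = 10; pairs: (0,3), (0,4), (0,5), (1,5), (1,6), (2,6), (2,7), (3,6), (3,7), (4,7)

α = atan 0.55 = 28.81°;  2α = 57.62°
n_0 = (-0.8925, +0.4511)
n_1 = (-0.7803, -0.6254)
n_2 = (-0.0535, -0.9986)
n_3 = (+0.2815, -0.9596)
n_4 = (+0.7548, -0.6559)
n_5 = (+0.9013, +0.4333)
n_6 = (+0.3838, +0.9234)
n_7 = (-0.2927, +0.9562)
  (0,1): δ = 114.47°  ·
  (0,2): δ = 66.25°  ·
  (0,3): δ = 46.84°  ✓
  (0,4): δ = 14.17°  ✓
  (0,5): δ = 52.49°  ✓
  (0,6): δ = 94.25°  ·
  (0,7): δ = 133.84°  ·
  (1,2): δ = 131.78°  ·
  (1,3): δ = 112.36°  ·
  (1,4): δ = 79.70°  ·
  (1,5): δ = 13.04°  ✓
  (1,6): δ = 28.72°  ✓
  (1,7): δ = 68.31°  ·
  (2,3): δ = 160.59°  ·
  (2,4): δ = 127.92°  ·
  (2,5): δ = 61.26°  ·
  (2,6): δ = 19.50°  ✓
  (2,7): δ = 20.09°  ✓
  (3,4): δ = 147.34°  ·
  (3,5): δ = 80.67°  ·
  (3,6): δ = 38.92°  ✓
  (3,7): δ = 0.67°  ✓
  (4,5): δ = 113.33°  ·
  (4,6): δ = 71.58°  ·
  (4,7): δ = 31.99°  ✓
  (5,6): δ = 138.24°  ·
  (5,7): δ = 98.66°  ·
  (6,7): δ = 140.41°  ·
antipodal pairs: 10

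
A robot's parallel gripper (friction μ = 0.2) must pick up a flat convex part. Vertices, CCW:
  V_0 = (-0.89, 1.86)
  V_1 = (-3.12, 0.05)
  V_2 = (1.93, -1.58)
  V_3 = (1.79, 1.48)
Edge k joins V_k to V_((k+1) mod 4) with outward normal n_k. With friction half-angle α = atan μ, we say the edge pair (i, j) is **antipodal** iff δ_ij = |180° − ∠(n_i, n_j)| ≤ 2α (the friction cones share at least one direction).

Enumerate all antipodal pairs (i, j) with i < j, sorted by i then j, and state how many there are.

count = 1; pairs: (1,3)

α = atan 0.2 = 11.31°;  2α = 22.62°
n_0 = (-0.6302, +0.7764)
n_1 = (-0.3072, -0.9517)
n_2 = (+0.9990, +0.0457)
n_3 = (+0.1404, +0.9901)
  (0,1): δ = 56.95°  ·
  (0,2): δ = 53.55°  ·
  (0,3): δ = 132.86°  ·
  (1,2): δ = 69.49°  ·
  (1,3): δ = 9.82°  ✓
  (2,3): δ = 100.69°  ·
antipodal pairs: 1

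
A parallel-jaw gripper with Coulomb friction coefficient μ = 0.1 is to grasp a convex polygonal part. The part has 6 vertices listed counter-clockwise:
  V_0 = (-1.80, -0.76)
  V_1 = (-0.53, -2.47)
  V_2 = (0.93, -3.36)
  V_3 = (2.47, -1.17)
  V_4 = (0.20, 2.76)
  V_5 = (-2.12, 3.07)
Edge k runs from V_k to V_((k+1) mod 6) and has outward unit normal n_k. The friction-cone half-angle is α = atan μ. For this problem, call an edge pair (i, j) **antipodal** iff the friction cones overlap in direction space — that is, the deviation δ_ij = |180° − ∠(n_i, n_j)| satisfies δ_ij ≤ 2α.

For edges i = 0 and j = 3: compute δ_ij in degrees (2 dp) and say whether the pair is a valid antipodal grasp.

δ = 6.59°, valid

α = atan 0.1 = 5.71°;  2α = 11.42°
edge 0: e_0 = (+1.27, -1.71);  n_0 = (-0.8028, -0.5962)
edge 3: e_3 = (-2.27, +3.93);  n_3 = (+0.8659, +0.5002)
∠(n_0, n_3) = 173.41°
δ = |180° − 173.41°| = 6.59°
6.59° ≤ 2α = 11.42°  →  valid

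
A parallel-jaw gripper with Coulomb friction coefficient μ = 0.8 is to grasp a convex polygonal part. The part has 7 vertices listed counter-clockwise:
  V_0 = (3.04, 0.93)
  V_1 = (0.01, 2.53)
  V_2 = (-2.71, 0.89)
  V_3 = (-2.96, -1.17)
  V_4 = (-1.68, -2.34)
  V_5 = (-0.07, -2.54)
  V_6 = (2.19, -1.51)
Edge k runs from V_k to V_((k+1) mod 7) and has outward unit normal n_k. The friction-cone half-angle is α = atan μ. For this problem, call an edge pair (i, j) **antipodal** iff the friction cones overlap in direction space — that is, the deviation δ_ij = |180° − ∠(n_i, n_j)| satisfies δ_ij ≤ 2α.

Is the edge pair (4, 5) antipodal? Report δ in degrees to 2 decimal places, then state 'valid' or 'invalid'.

α = atan 0.8 = 38.66°;  2α = 77.32°
edge 4: e_4 = (+1.61, -0.20);  n_4 = (-0.1233, -0.9924)
edge 5: e_5 = (+2.26, +1.03);  n_5 = (+0.4147, -0.9100)
∠(n_4, n_5) = 31.58°
δ = |180° − 31.58°| = 148.42°
148.42° > 2α = 77.32°  →  invalid

δ = 148.42°, invalid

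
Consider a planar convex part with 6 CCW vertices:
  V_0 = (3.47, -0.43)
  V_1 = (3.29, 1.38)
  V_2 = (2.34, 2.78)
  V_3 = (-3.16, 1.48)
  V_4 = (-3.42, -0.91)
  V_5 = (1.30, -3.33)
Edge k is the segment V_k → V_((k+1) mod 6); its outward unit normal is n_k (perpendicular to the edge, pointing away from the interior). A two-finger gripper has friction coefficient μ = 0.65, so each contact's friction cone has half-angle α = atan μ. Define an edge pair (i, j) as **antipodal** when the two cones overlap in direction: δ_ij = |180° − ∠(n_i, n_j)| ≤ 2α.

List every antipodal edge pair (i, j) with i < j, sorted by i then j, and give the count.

α = atan 0.65 = 33.02°;  2α = 66.05°
n_0 = (+0.9951, +0.0990)
n_1 = (+0.8275, +0.5615)
n_2 = (-0.2300, +0.9732)
n_3 = (-0.9941, +0.1081)
n_4 = (-0.4562, -0.8899)
n_5 = (+0.8007, -0.5991)
  (0,1): δ = 151.52°  ·
  (0,2): δ = 82.38°  ·
  (0,3): δ = 11.89°  ✓
  (0,4): δ = 57.18°  ✓
  (0,5): δ = 137.51°  ·
  (1,2): δ = 110.86°  ·
  (1,3): δ = 40.37°  ✓
  (1,4): δ = 28.70°  ✓
  (1,5): δ = 109.03°  ·
  (2,3): δ = 109.51°  ·
  (2,4): δ = 40.44°  ✓
  (2,5): δ = 39.89°  ✓
  (3,4): δ = 110.94°  ·
  (3,5): δ = 30.60°  ✓
  (4,5): δ = 99.66°  ·
antipodal pairs: 7

count = 7; pairs: (0,3), (0,4), (1,3), (1,4), (2,4), (2,5), (3,5)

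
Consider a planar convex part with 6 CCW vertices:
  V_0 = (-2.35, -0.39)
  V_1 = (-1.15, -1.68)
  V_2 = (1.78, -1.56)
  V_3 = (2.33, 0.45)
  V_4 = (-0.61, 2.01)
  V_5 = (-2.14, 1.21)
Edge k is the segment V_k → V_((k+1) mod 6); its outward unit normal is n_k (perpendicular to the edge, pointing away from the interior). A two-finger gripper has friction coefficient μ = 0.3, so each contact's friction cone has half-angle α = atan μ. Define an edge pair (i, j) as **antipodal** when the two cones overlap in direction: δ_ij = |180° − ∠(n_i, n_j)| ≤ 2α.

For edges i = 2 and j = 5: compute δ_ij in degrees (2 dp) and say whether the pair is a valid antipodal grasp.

α = atan 0.3 = 16.70°;  2α = 33.40°
edge 2: e_2 = (+0.55, +2.01);  n_2 = (+0.9645, -0.2639)
edge 5: e_5 = (-0.21, -1.60);  n_5 = (-0.9915, +0.1301)
∠(n_2, n_5) = 172.17°
δ = |180° − 172.17°| = 7.83°
7.83° ≤ 2α = 33.40°  →  valid

δ = 7.83°, valid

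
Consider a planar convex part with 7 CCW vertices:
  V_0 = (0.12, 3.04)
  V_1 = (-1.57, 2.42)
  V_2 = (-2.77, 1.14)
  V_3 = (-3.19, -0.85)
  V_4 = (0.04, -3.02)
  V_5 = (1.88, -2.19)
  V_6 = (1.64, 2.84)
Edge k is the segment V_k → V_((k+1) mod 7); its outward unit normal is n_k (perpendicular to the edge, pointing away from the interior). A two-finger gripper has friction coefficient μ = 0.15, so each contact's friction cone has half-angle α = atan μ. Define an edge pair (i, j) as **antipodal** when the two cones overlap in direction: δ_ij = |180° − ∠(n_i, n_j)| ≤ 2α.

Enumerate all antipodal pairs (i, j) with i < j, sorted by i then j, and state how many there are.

α = atan 0.15 = 8.53°;  2α = 17.06°
n_0 = (-0.3444, +0.9388)
n_1 = (-0.7295, +0.6839)
n_2 = (-0.9784, +0.2065)
n_3 = (-0.5577, -0.8301)
n_4 = (+0.4112, -0.9116)
n_5 = (+0.9989, +0.0477)
n_6 = (+0.1305, +0.9915)
  (0,1): δ = 153.30°  ·
  (0,2): δ = 122.06°  ·
  (0,3): δ = 54.04°  ·
  (0,4): δ = 4.13°  ✓
  (0,5): δ = 72.59°  ·
  (0,6): δ = 152.36°  ·
  (1,2): δ = 148.77°  ·
  (1,3): δ = 80.74°  ·
  (1,4): δ = 22.57°  ·
  (1,5): δ = 45.88°  ·
  (1,6): δ = 125.66°  ·
  (2,3): δ = 111.98°  ·
  (2,4): δ = 53.80°  ·
  (2,5): δ = 14.65°  ✓
  (2,6): δ = 94.42°  ·
  (3,4): δ = 121.83°  ·
  (3,5): δ = 53.37°  ·
  (3,6): δ = 26.40°  ·
  (4,5): δ = 111.55°  ·
  (4,6): δ = 31.78°  ·
  (5,6): δ = 100.23°  ·
antipodal pairs: 2

count = 2; pairs: (0,4), (2,5)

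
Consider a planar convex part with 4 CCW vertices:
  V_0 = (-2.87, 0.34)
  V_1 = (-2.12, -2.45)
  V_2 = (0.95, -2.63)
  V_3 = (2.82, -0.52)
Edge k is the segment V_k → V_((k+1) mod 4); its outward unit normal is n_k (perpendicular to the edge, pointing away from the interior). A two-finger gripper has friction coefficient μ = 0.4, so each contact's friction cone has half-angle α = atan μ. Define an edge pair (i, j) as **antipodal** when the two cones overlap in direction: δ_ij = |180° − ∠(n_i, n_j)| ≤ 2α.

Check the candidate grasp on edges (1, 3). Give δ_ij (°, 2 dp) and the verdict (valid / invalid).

α = atan 0.4 = 21.80°;  2α = 43.60°
edge 1: e_1 = (+3.07, -0.18);  n_1 = (-0.0585, -0.9983)
edge 3: e_3 = (-5.69, +0.86);  n_3 = (+0.1494, +0.9888)
∠(n_1, n_3) = 174.76°
δ = |180° − 174.76°| = 5.24°
5.24° ≤ 2α = 43.60°  →  valid

δ = 5.24°, valid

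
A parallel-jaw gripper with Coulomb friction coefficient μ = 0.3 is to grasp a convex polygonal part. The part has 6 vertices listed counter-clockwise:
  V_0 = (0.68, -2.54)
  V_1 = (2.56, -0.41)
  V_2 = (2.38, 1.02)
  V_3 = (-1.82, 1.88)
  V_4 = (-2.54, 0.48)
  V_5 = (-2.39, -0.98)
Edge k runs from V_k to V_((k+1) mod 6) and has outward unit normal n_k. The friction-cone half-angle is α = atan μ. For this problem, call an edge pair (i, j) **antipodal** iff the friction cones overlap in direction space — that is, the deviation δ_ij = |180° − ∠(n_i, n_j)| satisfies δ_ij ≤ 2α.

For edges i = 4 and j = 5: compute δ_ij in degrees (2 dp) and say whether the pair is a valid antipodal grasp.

δ = 122.80°, invalid

α = atan 0.3 = 16.70°;  2α = 33.40°
edge 4: e_4 = (+0.15, -1.46);  n_4 = (-0.9948, -0.1022)
edge 5: e_5 = (+3.07, -1.56);  n_5 = (-0.4530, -0.8915)
∠(n_4, n_5) = 57.20°
δ = |180° − 57.20°| = 122.80°
122.80° > 2α = 33.40°  →  invalid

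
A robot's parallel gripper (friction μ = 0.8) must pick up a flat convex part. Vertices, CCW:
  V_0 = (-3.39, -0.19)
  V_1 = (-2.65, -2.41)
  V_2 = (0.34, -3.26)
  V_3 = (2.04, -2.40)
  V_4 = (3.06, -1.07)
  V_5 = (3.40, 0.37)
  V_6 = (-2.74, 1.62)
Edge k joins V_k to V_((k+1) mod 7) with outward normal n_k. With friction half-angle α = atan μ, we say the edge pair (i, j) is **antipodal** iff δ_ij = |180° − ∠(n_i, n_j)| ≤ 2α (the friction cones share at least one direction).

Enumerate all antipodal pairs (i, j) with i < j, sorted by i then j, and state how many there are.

α = atan 0.8 = 38.66°;  2α = 77.32°
n_0 = (-0.9487, -0.3162)
n_1 = (-0.2734, -0.9619)
n_2 = (+0.4514, -0.8923)
n_3 = (+0.7935, -0.6086)
n_4 = (+0.9732, -0.2298)
n_5 = (+0.1995, +0.9799)
n_6 = (-0.9412, +0.3380)
  (0,1): δ = 124.30°  ·
  (0,2): δ = 81.60°  ·
  (0,3): δ = 55.92°  ✓
  (0,4): δ = 31.72°  ✓
  (0,5): δ = 60.06°  ✓
  (0,6): δ = 141.81°  ·
  (1,2): δ = 137.30°  ·
  (1,3): δ = 111.62°  ·
  (1,4): δ = 87.42°  ·
  (1,5): δ = 4.36°  ✓
  (1,6): δ = 86.12°  ·
  (2,3): δ = 154.32°  ·
  (2,4): δ = 130.12°  ·
  (2,5): δ = 38.34°  ✓
  (2,6): δ = 43.41°  ✓
  (3,4): δ = 155.80°  ·
  (3,5): δ = 64.02°  ✓
  (3,6): δ = 17.73°  ✓
  (4,5): δ = 88.22°  ·
  (4,6): δ = 6.47°  ✓
  (5,6): δ = 98.25°  ·
antipodal pairs: 9

count = 9; pairs: (0,3), (0,4), (0,5), (1,5), (2,5), (2,6), (3,5), (3,6), (4,6)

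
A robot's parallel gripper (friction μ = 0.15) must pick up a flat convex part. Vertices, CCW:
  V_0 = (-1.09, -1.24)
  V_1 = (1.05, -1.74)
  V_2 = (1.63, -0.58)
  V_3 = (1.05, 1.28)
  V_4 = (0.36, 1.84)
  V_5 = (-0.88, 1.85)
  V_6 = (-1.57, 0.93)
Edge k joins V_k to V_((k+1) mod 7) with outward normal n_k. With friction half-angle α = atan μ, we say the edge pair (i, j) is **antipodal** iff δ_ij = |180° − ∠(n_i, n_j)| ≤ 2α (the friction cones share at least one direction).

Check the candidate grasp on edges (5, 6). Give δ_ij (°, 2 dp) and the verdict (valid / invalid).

δ = 130.66°, invalid

α = atan 0.15 = 8.53°;  2α = 17.06°
edge 5: e_5 = (-0.69, -0.92);  n_5 = (-0.8000, +0.6000)
edge 6: e_6 = (+0.48, -2.17);  n_6 = (-0.9764, -0.2160)
∠(n_5, n_6) = 49.34°
δ = |180° − 49.34°| = 130.66°
130.66° > 2α = 17.06°  →  invalid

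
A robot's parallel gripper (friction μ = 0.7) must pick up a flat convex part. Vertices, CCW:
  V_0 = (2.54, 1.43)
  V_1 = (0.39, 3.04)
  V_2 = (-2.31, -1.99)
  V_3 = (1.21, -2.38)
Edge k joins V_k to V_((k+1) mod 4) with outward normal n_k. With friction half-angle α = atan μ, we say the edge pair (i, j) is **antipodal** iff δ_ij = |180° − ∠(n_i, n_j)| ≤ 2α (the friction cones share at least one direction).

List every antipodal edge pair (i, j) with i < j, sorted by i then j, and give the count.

α = atan 0.7 = 34.99°;  2α = 69.98°
n_0 = (+0.5994, +0.8004)
n_1 = (-0.8811, +0.4730)
n_2 = (-0.1101, -0.9939)
n_3 = (+0.9441, -0.3296)
  (0,1): δ = 81.40°  ·
  (0,2): δ = 30.50°  ✓
  (0,3): δ = 107.58°  ·
  (1,2): δ = 68.10°  ✓
  (1,3): δ = 8.98°  ✓
  (2,3): δ = 102.92°  ·
antipodal pairs: 3

count = 3; pairs: (0,2), (1,2), (1,3)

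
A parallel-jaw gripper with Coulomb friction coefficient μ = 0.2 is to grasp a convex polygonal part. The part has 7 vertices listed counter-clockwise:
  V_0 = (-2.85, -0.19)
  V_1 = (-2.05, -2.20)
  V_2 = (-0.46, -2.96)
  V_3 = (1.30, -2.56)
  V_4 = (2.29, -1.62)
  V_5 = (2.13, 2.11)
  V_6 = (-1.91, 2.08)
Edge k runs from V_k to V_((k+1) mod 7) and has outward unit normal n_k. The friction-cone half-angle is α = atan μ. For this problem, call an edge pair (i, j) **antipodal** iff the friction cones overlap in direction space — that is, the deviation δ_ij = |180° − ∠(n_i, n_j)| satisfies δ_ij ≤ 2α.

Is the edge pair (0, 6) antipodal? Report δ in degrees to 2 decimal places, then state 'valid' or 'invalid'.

α = atan 0.2 = 11.31°;  2α = 22.62°
edge 0: e_0 = (+0.80, -2.01);  n_0 = (-0.9291, -0.3698)
edge 6: e_6 = (-0.94, -2.27);  n_6 = (-0.9239, +0.3826)
∠(n_0, n_6) = 44.20°
δ = |180° − 44.20°| = 135.80°
135.80° > 2α = 22.62°  →  invalid

δ = 135.80°, invalid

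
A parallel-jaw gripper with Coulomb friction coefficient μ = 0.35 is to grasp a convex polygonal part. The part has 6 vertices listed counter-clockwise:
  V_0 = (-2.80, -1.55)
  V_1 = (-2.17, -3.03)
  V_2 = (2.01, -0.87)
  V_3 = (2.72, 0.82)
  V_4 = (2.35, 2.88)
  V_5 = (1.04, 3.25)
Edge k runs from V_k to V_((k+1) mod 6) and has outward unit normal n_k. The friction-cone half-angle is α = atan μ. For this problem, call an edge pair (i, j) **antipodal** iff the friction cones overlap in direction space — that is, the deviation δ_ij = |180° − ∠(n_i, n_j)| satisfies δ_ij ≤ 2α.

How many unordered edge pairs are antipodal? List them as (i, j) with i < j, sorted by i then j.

count = 3; pairs: (0,3), (1,5), (2,5)

α = atan 0.35 = 19.29°;  2α = 38.58°
n_0 = (-0.9201, -0.3917)
n_1 = (+0.4591, -0.8884)
n_2 = (+0.9219, -0.3873)
n_3 = (+0.9842, +0.1768)
n_4 = (+0.2718, +0.9624)
n_5 = (-0.7809, +0.6247)
  (0,1): δ = 85.73°  ·
  (0,2): δ = 45.85°  ·
  (0,3): δ = 12.88°  ✓
  (0,4): δ = 51.17°  ·
  (0,5): δ = 118.28°  ·
  (1,2): δ = 140.12°  ·
  (1,3): δ = 107.15°  ·
  (1,4): δ = 43.10°  ·
  (1,5): δ = 24.01°  ✓
  (2,3): δ = 147.03°  ·
  (2,4): δ = 82.98°  ·
  (2,5): δ = 15.87°  ✓
  (3,4): δ = 115.95°  ·
  (3,5): δ = 48.84°  ·
  (4,5): δ = 112.89°  ·
antipodal pairs: 3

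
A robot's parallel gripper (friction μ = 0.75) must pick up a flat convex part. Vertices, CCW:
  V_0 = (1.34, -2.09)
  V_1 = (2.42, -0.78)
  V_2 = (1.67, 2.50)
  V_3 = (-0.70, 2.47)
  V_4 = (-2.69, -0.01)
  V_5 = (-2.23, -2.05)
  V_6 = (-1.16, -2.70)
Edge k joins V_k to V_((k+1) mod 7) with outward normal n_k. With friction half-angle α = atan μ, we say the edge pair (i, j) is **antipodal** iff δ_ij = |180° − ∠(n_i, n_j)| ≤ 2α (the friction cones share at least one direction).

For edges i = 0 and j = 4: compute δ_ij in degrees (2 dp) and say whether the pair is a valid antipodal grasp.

α = atan 0.75 = 36.87°;  2α = 73.74°
edge 0: e_0 = (+1.08, +1.31);  n_0 = (+0.7716, -0.6361)
edge 4: e_4 = (+0.46, -2.04);  n_4 = (-0.9755, -0.2200)
∠(n_0, n_4) = 127.79°
δ = |180° − 127.79°| = 52.21°
52.21° ≤ 2α = 73.74°  →  valid

δ = 52.21°, valid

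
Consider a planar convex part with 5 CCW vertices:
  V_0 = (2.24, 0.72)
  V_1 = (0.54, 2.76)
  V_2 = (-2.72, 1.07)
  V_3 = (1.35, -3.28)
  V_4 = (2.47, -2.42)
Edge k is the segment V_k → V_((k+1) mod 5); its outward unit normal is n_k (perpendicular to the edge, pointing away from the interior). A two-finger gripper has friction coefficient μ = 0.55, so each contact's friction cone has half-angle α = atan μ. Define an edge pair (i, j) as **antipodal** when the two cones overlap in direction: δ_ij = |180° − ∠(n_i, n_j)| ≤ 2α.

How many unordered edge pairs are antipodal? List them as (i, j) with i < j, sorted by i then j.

α = atan 0.55 = 28.81°;  2α = 57.62°
n_0 = (+0.7682, +0.6402)
n_1 = (-0.4602, +0.8878)
n_2 = (-0.7302, -0.6832)
n_3 = (+0.6090, -0.7932)
n_4 = (+0.9973, +0.0731)
  (0,1): δ = 102.40°  ·
  (0,2): δ = 3.29°  ✓
  (0,3): δ = 87.71°  ·
  (0,4): δ = 144.38°  ·
  (1,2): δ = 74.31°  ·
  (1,3): δ = 10.12°  ✓
  (1,4): δ = 66.79°  ·
  (2,3): δ = 95.58°  ·
  (2,4): δ = 38.91°  ✓
  (3,4): δ = 123.33°  ·
antipodal pairs: 3

count = 3; pairs: (0,2), (1,3), (2,4)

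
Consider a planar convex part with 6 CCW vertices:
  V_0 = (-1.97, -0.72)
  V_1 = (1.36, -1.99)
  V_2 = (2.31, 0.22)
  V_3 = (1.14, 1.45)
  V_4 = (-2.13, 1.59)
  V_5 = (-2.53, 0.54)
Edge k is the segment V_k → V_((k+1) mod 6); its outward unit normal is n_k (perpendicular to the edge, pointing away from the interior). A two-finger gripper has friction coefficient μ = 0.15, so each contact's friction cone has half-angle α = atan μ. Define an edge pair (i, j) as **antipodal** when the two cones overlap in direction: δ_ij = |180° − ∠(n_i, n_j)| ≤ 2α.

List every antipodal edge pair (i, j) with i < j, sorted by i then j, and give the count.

count = 1; pairs: (1,4)

α = atan 0.15 = 8.53°;  2α = 17.06°
n_0 = (-0.3563, -0.9344)
n_1 = (+0.9187, -0.3949)
n_2 = (+0.7246, +0.6892)
n_3 = (+0.0428, +0.9991)
n_4 = (-0.9345, +0.3560)
n_5 = (-0.9138, -0.4061)
  (0,1): δ = 92.39°  ·
  (0,2): δ = 25.56°  ·
  (0,3): δ = 18.42°  ·
  (0,4): δ = 90.02°  ·
  (0,5): δ = 134.84°  ·
  (1,2): δ = 113.17°  ·
  (1,3): δ = 69.19°  ·
  (1,4): δ = 2.41°  ✓
  (1,5): δ = 47.22°  ·
  (2,3): δ = 136.02°  ·
  (2,4): δ = 64.42°  ·
  (2,5): δ = 19.61°  ·
  (3,4): δ = 108.40°  ·
  (3,5): δ = 63.59°  ·
  (4,5): δ = 135.18°  ·
antipodal pairs: 1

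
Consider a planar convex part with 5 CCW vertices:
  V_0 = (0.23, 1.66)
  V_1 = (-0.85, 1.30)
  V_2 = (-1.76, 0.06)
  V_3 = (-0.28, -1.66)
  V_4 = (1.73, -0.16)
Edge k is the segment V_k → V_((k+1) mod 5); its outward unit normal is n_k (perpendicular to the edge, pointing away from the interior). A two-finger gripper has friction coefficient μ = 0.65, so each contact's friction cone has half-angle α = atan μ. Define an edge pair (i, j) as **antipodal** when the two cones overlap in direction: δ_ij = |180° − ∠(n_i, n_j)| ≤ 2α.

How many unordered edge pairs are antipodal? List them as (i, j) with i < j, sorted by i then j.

α = atan 0.65 = 33.02°;  2α = 66.05°
n_0 = (-0.3162, +0.9487)
n_1 = (-0.8062, +0.5916)
n_2 = (-0.7580, -0.6522)
n_3 = (+0.5981, -0.8014)
n_4 = (+0.7717, +0.6360)
  (0,1): δ = 144.71°  ·
  (0,2): δ = 67.72°  ·
  (0,3): δ = 18.30°  ✓
  (0,4): δ = 111.06°  ·
  (1,2): δ = 103.02°  ·
  (1,3): δ = 16.99°  ✓
  (1,4): δ = 75.77°  ·
  (2,3): δ = 93.98°  ·
  (2,4): δ = 1.22°  ✓
  (3,4): δ = 87.24°  ·
antipodal pairs: 3

count = 3; pairs: (0,3), (1,3), (2,4)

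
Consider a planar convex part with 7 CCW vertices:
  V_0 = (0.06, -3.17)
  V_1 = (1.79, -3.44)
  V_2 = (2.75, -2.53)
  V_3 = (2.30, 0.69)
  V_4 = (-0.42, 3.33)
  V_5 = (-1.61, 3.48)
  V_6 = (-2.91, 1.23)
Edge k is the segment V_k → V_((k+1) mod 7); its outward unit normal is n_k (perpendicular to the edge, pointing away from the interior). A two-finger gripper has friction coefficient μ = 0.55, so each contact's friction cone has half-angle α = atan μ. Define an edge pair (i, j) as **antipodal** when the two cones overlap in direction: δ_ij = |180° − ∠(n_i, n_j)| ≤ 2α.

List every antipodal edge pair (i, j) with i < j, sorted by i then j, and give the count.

count = 8; pairs: (0,3), (0,4), (1,4), (1,5), (2,5), (2,6), (3,6), (4,6)

α = atan 0.55 = 28.81°;  2α = 57.62°
n_0 = (-0.1542, -0.9880)
n_1 = (+0.6880, -0.7258)
n_2 = (+0.9904, +0.1384)
n_3 = (+0.6965, +0.7176)
n_4 = (+0.1251, +0.9921)
n_5 = (-0.8659, +0.5003)
n_6 = (-0.8288, -0.5595)
  (0,1): δ = 127.66°  ·
  (0,2): δ = 73.17°  ·
  (0,3): δ = 35.27°  ✓
  (0,4): δ = 1.69°  ✓
  (0,5): δ = 68.85°  ·
  (0,6): δ = 132.89°  ·
  (1,2): δ = 125.51°  ·
  (1,3): δ = 87.61°  ·
  (1,4): δ = 50.65°  ✓
  (1,5): δ = 16.51°  ✓
  (1,6): δ = 80.55°  ·
  (2,3): δ = 142.10°  ·
  (2,4): δ = 105.14°  ·
  (2,5): δ = 37.97°  ✓
  (2,6): δ = 26.06°  ✓
  (3,4): δ = 143.04°  ·
  (3,5): δ = 75.87°  ·
  (3,6): δ = 11.84°  ✓
  (4,5): δ = 112.83°  ·
  (4,6): δ = 48.80°  ✓
  (5,6): δ = 115.96°  ·
antipodal pairs: 8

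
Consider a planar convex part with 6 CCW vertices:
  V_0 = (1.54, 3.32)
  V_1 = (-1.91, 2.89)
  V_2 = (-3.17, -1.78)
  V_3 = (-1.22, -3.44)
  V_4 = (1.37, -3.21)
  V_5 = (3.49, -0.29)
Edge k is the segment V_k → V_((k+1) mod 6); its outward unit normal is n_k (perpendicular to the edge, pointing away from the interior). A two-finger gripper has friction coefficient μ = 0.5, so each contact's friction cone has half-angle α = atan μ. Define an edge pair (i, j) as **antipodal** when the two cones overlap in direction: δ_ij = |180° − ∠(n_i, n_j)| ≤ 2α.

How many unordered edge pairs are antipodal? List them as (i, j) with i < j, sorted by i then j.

count = 6; pairs: (0,2), (0,3), (0,4), (1,4), (1,5), (2,5)

α = atan 0.5 = 26.57°;  2α = 53.13°
n_0 = (-0.1237, +0.9923)
n_1 = (-0.9655, +0.2605)
n_2 = (-0.6482, -0.7615)
n_3 = (+0.0885, -0.9961)
n_4 = (+0.8092, -0.5875)
n_5 = (+0.8798, +0.4753)
  (0,1): δ = 112.20°  ·
  (0,2): δ = 47.51°  ✓
  (0,3): δ = 2.03°  ✓
  (0,4): δ = 46.91°  ✓
  (0,5): δ = 111.27°  ·
  (1,2): δ = 115.31°  ·
  (1,3): δ = 69.83°  ·
  (1,4): δ = 20.88°  ✓
  (1,5): δ = 43.48°  ✓
  (2,3): δ = 134.52°  ·
  (2,4): δ = 85.57°  ·
  (2,5): δ = 21.22°  ✓
  (3,4): δ = 131.06°  ·
  (3,5): δ = 66.70°  ·
  (4,5): δ = 115.64°  ·
antipodal pairs: 6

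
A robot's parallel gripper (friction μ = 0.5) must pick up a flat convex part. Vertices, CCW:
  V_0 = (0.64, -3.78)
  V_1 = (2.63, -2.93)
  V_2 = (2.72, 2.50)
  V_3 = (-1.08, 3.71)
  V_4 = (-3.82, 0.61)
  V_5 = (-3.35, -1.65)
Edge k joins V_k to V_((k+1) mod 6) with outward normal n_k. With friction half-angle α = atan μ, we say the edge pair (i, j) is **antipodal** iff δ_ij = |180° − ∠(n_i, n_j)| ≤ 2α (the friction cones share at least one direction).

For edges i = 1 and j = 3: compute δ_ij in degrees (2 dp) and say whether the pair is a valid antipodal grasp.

α = atan 0.5 = 26.57°;  2α = 53.13°
edge 1: e_1 = (+0.09, +5.43);  n_1 = (+0.9999, -0.0166)
edge 3: e_3 = (-2.74, -3.10);  n_3 = (-0.7493, +0.6623)
∠(n_1, n_3) = 139.48°
δ = |180° − 139.48°| = 40.52°
40.52° ≤ 2α = 53.13°  →  valid

δ = 40.52°, valid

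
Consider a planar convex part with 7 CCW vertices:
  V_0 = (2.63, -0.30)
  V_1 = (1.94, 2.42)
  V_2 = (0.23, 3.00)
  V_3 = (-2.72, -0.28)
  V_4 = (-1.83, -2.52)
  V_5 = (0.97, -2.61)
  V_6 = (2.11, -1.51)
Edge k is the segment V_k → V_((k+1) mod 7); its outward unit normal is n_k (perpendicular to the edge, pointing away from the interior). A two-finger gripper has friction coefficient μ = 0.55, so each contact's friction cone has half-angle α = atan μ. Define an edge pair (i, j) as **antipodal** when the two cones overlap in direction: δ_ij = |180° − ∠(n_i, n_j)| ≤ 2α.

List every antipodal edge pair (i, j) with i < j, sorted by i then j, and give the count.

α = atan 0.55 = 28.81°;  2α = 57.62°
n_0 = (+0.9693, +0.2459)
n_1 = (+0.3212, +0.9470)
n_2 = (-0.7435, +0.6687)
n_3 = (-0.9293, -0.3692)
n_4 = (-0.0321, -0.9995)
n_5 = (+0.6944, -0.7196)
n_6 = (+0.9188, -0.3948)
  (0,1): δ = 122.97°  ·
  (0,2): δ = 56.20°  ✓
  (0,3): δ = 7.43°  ✓
  (0,4): δ = 73.92°  ·
  (0,5): δ = 119.74°  ·
  (0,6): δ = 142.51°  ·
  (1,2): δ = 113.23°  ·
  (1,3): δ = 49.60°  ✓
  (1,4): δ = 16.89°  ✓
  (1,5): δ = 62.71°  ·
  (1,6): δ = 85.48°  ·
  (2,3): δ = 116.36°  ·
  (2,4): δ = 49.87°  ✓
  (2,5): δ = 4.06°  ✓
  (2,6): δ = 18.71°  ✓
  (3,4): δ = 113.51°  ·
  (3,5): δ = 67.69°  ·
  (3,6): δ = 44.92°  ✓
  (4,5): δ = 134.18°  ·
  (4,6): δ = 111.41°  ·
  (5,6): δ = 157.23°  ·
antipodal pairs: 8

count = 8; pairs: (0,2), (0,3), (1,3), (1,4), (2,4), (2,5), (2,6), (3,6)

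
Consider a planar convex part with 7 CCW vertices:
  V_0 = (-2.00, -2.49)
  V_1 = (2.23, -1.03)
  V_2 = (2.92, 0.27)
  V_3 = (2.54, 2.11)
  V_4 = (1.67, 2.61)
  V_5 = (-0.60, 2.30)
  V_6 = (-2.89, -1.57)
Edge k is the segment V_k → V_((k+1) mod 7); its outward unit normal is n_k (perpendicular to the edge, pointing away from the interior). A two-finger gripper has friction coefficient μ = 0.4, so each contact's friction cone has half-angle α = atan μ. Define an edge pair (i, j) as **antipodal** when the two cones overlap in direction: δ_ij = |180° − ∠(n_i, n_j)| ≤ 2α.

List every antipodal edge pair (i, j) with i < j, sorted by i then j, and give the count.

α = atan 0.4 = 21.80°;  2α = 43.60°
n_0 = (+0.3263, -0.9453)
n_1 = (+0.8833, -0.4688)
n_2 = (+0.9793, +0.2023)
n_3 = (+0.4983, +0.8670)
n_4 = (-0.1353, +0.9908)
n_5 = (-0.8606, +0.5093)
n_6 = (-0.7187, -0.6953)
  (0,1): δ = 137.00°  ·
  (0,2): δ = 97.37°  ·
  (0,3): δ = 48.93°  ·
  (0,4): δ = 11.27°  ✓
  (0,5): δ = 40.34°  ✓
  (0,6): δ = 115.01°  ·
  (1,2): δ = 140.37°  ·
  (1,3): δ = 91.93°  ·
  (1,4): δ = 54.27°  ·
  (1,5): δ = 2.66°  ✓
  (1,6): δ = 72.01°  ·
  (2,3): δ = 131.56°  ·
  (2,4): δ = 93.89°  ·
  (2,5): δ = 42.28°  ✓
  (2,6): δ = 32.38°  ✓
  (3,4): δ = 142.34°  ·
  (3,5): δ = 90.73°  ·
  (3,6): δ = 16.06°  ✓
  (4,5): δ = 128.39°  ·
  (4,6): δ = 53.73°  ·
  (5,6): δ = 105.34°  ·
antipodal pairs: 6

count = 6; pairs: (0,4), (0,5), (1,5), (2,5), (2,6), (3,6)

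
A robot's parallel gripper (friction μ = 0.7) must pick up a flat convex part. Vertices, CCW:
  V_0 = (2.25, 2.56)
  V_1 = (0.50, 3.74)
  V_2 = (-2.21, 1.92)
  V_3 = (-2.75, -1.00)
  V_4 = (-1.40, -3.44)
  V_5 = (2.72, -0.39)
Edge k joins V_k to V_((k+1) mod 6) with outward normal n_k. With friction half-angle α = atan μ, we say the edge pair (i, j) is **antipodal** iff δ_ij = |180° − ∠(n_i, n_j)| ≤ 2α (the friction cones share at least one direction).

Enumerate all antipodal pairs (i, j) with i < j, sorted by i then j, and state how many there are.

count = 7; pairs: (0,2), (0,3), (1,4), (1,5), (2,4), (2,5), (3,5)

α = atan 0.7 = 34.99°;  2α = 69.98°
n_0 = (+0.5591, +0.8291)
n_1 = (-0.5575, +0.8302)
n_2 = (-0.9833, +0.1818)
n_3 = (-0.8750, -0.4841)
n_4 = (+0.5950, -0.8037)
n_5 = (+0.9875, +0.1573)
  (0,1): δ = 112.12°  ·
  (0,2): δ = 66.49°  ✓
  (0,3): δ = 27.05°  ✓
  (0,4): δ = 70.50°  ·
  (0,5): δ = 133.04°  ·
  (1,2): δ = 134.36°  ·
  (1,3): δ = 94.93°  ·
  (1,4): δ = 2.63°  ✓
  (1,5): δ = 65.17°  ✓
  (2,3): δ = 140.57°  ·
  (2,4): δ = 43.01°  ✓
  (2,5): δ = 19.53°  ✓
  (3,4): δ = 82.44°  ·
  (3,5): δ = 19.90°  ✓
  (4,5): δ = 117.46°  ·
antipodal pairs: 7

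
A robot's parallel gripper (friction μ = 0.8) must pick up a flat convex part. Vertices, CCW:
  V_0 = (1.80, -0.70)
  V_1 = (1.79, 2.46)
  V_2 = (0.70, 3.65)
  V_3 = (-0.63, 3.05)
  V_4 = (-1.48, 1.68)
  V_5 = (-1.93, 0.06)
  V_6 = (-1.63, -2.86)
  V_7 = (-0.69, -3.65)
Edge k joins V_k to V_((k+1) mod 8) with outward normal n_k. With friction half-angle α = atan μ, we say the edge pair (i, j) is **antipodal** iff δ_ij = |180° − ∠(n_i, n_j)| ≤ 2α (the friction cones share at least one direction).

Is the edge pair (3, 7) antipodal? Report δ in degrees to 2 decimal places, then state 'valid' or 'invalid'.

α = atan 0.8 = 38.66°;  2α = 77.32°
edge 3: e_3 = (-0.85, -1.37);  n_3 = (-0.8497, +0.5272)
edge 7: e_7 = (+2.49, +2.95);  n_7 = (+0.7642, -0.6450)
∠(n_3, n_7) = 171.65°
δ = |180° − 171.65°| = 8.35°
8.35° ≤ 2α = 77.32°  →  valid

δ = 8.35°, valid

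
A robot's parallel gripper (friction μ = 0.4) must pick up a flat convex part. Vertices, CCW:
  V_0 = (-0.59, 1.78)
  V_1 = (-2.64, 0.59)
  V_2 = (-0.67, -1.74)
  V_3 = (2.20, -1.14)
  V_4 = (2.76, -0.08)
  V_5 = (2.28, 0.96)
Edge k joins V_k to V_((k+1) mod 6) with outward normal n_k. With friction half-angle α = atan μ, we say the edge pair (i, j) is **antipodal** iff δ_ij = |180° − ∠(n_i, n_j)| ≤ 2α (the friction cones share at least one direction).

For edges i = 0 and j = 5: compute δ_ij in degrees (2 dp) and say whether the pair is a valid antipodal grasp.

α = atan 0.4 = 21.80°;  2α = 43.60°
edge 0: e_0 = (-2.05, -1.19);  n_0 = (-0.5020, +0.8648)
edge 5: e_5 = (-2.87, +0.82);  n_5 = (+0.2747, +0.9615)
∠(n_0, n_5) = 46.08°
δ = |180° − 46.08°| = 133.92°
133.92° > 2α = 43.60°  →  invalid

δ = 133.92°, invalid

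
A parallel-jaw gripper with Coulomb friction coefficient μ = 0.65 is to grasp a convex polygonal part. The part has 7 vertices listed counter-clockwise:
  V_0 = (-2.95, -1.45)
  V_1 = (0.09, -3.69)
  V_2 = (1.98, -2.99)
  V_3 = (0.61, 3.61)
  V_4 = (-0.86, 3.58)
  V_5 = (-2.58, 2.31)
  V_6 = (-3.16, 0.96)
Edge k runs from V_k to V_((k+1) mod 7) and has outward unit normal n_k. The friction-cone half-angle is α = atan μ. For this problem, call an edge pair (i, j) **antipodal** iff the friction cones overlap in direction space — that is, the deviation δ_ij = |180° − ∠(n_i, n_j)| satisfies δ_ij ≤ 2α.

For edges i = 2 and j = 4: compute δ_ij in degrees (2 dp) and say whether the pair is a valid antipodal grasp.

δ = 65.29°, valid

α = atan 0.65 = 33.02°;  2α = 66.05°
edge 2: e_2 = (-1.37, +6.60);  n_2 = (+0.9791, +0.2032)
edge 4: e_4 = (-1.72, -1.27);  n_4 = (-0.5940, +0.8045)
∠(n_2, n_4) = 114.71°
δ = |180° − 114.71°| = 65.29°
65.29° ≤ 2α = 66.05°  →  valid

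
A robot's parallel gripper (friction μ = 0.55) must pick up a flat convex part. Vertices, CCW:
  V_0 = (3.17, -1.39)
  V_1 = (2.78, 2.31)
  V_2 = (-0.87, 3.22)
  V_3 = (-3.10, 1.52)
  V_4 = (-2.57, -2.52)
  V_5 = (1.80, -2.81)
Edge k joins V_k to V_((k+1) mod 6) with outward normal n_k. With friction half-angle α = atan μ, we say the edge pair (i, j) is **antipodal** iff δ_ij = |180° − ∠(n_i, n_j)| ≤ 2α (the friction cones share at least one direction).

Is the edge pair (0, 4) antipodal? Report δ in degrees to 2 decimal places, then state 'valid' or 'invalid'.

α = atan 0.55 = 28.81°;  2α = 57.62°
edge 0: e_0 = (-0.39, +3.70);  n_0 = (+0.9945, +0.1048)
edge 4: e_4 = (+4.37, -0.29);  n_4 = (-0.0662, -0.9978)
∠(n_0, n_4) = 99.81°
δ = |180° − 99.81°| = 80.19°
80.19° > 2α = 57.62°  →  invalid

δ = 80.19°, invalid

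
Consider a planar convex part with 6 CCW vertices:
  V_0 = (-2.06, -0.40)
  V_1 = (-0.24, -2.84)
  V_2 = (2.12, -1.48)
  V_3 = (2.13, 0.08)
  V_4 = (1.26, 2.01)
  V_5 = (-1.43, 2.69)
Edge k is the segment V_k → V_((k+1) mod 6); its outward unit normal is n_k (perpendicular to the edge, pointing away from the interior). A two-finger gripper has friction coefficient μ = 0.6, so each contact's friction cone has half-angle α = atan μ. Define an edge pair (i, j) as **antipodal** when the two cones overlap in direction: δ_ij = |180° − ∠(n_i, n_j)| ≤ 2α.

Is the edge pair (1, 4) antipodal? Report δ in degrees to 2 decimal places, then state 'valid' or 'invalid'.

α = atan 0.6 = 30.96°;  2α = 61.93°
edge 1: e_1 = (+2.36, +1.36);  n_1 = (+0.4993, -0.8664)
edge 4: e_4 = (-2.69, +0.68);  n_4 = (+0.2451, +0.9695)
∠(n_1, n_4) = 135.86°
δ = |180° − 135.86°| = 44.14°
44.14° ≤ 2α = 61.93°  →  valid

δ = 44.14°, valid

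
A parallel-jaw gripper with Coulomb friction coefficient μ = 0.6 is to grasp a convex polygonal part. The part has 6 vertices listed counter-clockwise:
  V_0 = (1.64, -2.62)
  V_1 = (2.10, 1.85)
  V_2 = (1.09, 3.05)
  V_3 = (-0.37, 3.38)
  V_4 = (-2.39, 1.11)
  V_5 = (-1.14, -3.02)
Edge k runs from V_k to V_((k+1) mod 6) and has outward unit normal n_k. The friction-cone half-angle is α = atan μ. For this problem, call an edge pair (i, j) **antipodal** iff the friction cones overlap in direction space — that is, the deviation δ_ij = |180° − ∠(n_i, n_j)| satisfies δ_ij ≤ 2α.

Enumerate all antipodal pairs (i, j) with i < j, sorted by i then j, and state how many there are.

α = atan 0.6 = 30.96°;  2α = 61.93°
n_0 = (+0.9947, -0.1024)
n_1 = (+0.7651, +0.6439)
n_2 = (+0.2205, +0.9754)
n_3 = (-0.7470, +0.6648)
n_4 = (-0.9571, -0.2897)
n_5 = (+0.1424, -0.9898)
  (0,1): δ = 134.04°  ·
  (0,2): δ = 96.86°  ·
  (0,3): δ = 35.79°  ✓
  (0,4): δ = 22.71°  ✓
  (0,5): δ = 104.06°  ·
  (1,2): δ = 142.82°  ·
  (1,3): δ = 81.75°  ·
  (1,4): δ = 23.25°  ✓
  (1,5): δ = 58.10°  ✓
  (2,3): δ = 118.93°  ·
  (2,4): δ = 60.42°  ✓
  (2,5): δ = 20.92°  ✓
  (3,4): δ = 121.50°  ·
  (3,5): δ = 40.15°  ✓
  (4,5): δ = 98.65°  ·
antipodal pairs: 7

count = 7; pairs: (0,3), (0,4), (1,4), (1,5), (2,4), (2,5), (3,5)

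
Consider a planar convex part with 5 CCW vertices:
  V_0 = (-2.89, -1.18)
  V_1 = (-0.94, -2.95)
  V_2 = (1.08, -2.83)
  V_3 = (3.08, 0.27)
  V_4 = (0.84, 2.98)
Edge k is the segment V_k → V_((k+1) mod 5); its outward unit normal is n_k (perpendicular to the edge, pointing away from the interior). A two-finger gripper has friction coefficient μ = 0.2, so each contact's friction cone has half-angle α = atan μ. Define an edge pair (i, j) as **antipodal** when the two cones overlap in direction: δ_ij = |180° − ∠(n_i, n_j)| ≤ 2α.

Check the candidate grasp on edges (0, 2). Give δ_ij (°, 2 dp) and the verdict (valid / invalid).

δ = 80.60°, invalid

α = atan 0.2 = 11.31°;  2α = 22.62°
edge 0: e_0 = (+1.95, -1.77);  n_0 = (-0.6721, -0.7405)
edge 2: e_2 = (+2.00, +3.10);  n_2 = (+0.8403, -0.5421)
∠(n_0, n_2) = 99.40°
δ = |180° − 99.40°| = 80.60°
80.60° > 2α = 22.62°  →  invalid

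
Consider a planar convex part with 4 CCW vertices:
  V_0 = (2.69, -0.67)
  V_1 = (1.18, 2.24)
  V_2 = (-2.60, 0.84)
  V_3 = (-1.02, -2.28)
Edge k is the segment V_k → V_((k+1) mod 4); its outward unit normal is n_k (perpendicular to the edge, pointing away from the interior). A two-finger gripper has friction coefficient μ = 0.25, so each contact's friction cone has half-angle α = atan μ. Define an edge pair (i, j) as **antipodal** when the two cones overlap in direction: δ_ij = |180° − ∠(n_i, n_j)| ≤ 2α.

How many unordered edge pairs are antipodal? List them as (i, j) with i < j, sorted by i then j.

count = 2; pairs: (0,2), (1,3)

α = atan 0.25 = 14.04°;  2α = 28.07°
n_0 = (+0.8876, +0.4606)
n_1 = (-0.3473, +0.9377)
n_2 = (-0.8921, -0.4518)
n_3 = (+0.3981, -0.9173)
  (0,1): δ = 97.10°  ·
  (0,2): δ = 0.57°  ✓
  (0,3): δ = 86.03°  ·
  (1,2): δ = 83.47°  ·
  (1,3): δ = 3.14°  ✓
  (2,3): δ = 93.40°  ·
antipodal pairs: 2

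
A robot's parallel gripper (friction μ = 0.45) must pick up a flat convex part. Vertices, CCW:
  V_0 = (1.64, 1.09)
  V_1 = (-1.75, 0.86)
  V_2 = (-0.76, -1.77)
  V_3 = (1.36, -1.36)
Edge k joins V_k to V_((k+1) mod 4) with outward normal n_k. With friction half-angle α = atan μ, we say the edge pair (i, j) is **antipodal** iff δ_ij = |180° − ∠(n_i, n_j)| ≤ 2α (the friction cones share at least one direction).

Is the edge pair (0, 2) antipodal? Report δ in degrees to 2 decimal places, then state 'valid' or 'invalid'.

δ = 7.06°, valid

α = atan 0.45 = 24.23°;  2α = 48.46°
edge 0: e_0 = (-3.39, -0.23);  n_0 = (-0.0677, +0.9977)
edge 2: e_2 = (+2.12, +0.41);  n_2 = (+0.1899, -0.9818)
∠(n_0, n_2) = 172.94°
δ = |180° − 172.94°| = 7.06°
7.06° ≤ 2α = 48.46°  →  valid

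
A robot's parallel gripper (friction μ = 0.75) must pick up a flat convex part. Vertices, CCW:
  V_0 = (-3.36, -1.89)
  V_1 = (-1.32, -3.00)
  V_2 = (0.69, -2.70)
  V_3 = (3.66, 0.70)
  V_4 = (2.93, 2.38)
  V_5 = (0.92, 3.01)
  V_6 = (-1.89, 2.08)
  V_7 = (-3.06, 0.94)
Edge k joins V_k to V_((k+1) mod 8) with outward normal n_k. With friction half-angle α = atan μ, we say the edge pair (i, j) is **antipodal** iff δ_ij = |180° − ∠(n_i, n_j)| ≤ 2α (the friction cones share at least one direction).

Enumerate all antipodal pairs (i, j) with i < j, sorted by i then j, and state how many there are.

count = 13; pairs: (0,3), (0,4), (0,5), (0,6), (1,4), (1,5), (1,6), (2,4), (2,5), (2,6), (2,7), (3,6), (3,7)

α = atan 0.75 = 36.87°;  2α = 73.74°
n_0 = (-0.4779, -0.8784)
n_1 = (+0.1476, -0.9890)
n_2 = (+0.7531, -0.6579)
n_3 = (+0.9172, +0.3985)
n_4 = (+0.2991, +0.9542)
n_5 = (-0.3142, +0.9494)
n_6 = (-0.6979, +0.7162)
n_7 = (-0.9944, +0.1054)
  (0,1): δ = 142.96°  ·
  (0,2): δ = 102.59°  ·
  (0,3): δ = 37.96°  ✓
  (0,4): δ = 11.15°  ✓
  (0,5): δ = 46.86°  ✓
  (0,6): δ = 72.81°  ✓
  (0,7): δ = 112.50°  ·
  (1,2): δ = 139.63°  ·
  (1,3): δ = 75.00°  ·
  (1,4): δ = 25.89°  ✓
  (1,5): δ = 9.82°  ✓
  (1,6): δ = 35.77°  ✓
  (1,7): δ = 75.46°  ·
  (2,3): δ = 115.38°  ·
  (2,4): δ = 66.26°  ✓
  (2,5): δ = 30.55°  ✓
  (2,6): δ = 4.61°  ✓
  (2,7): δ = 35.09°  ✓
  (3,4): δ = 130.89°  ·
  (3,5): δ = 95.17°  ·
  (3,6): δ = 69.23°  ✓
  (3,7): δ = 29.54°  ✓
  (4,5): δ = 144.28°  ·
  (4,6): δ = 118.34°  ·
  (4,7): δ = 78.65°  ·
  (5,6): δ = 154.06°  ·
  (5,7): δ = 114.36°  ·
  (6,7): δ = 140.31°  ·
antipodal pairs: 13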